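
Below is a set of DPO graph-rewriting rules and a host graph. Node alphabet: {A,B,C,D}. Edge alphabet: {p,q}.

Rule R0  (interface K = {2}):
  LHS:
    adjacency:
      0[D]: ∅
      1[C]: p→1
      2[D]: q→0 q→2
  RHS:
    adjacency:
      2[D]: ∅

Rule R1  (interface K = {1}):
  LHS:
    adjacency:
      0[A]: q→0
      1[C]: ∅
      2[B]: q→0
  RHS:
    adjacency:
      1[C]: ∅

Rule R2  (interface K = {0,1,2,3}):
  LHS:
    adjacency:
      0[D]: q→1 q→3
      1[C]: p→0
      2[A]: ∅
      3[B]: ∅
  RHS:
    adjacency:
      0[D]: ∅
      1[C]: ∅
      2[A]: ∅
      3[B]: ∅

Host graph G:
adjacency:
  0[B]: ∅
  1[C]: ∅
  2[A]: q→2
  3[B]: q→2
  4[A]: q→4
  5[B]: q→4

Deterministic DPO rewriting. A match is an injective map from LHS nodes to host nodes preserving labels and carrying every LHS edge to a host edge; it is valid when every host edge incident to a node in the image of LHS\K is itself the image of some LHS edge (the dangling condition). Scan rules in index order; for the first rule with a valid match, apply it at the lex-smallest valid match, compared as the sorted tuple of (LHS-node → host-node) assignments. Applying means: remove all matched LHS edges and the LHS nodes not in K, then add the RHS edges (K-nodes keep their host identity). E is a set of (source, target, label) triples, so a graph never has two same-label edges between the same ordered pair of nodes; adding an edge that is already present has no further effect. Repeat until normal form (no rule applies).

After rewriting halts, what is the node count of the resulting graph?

[0] host  ⇒  6 nodes, 4 edges  {2-q->2 3-q->2 4-q->4 5-q->4}
[1] R1 @ {0↦2, 1↦1, 2↦3}  ⇒  4 nodes, 2 edges  {4-q->4 5-q->4}
[2] R1 @ {0↦4, 1↦1, 2↦5}  ⇒  2 nodes, 0 edges  {∅}
halt: no rule applies after step 2
NF nodes: {0:B, 1:C}

Answer: 2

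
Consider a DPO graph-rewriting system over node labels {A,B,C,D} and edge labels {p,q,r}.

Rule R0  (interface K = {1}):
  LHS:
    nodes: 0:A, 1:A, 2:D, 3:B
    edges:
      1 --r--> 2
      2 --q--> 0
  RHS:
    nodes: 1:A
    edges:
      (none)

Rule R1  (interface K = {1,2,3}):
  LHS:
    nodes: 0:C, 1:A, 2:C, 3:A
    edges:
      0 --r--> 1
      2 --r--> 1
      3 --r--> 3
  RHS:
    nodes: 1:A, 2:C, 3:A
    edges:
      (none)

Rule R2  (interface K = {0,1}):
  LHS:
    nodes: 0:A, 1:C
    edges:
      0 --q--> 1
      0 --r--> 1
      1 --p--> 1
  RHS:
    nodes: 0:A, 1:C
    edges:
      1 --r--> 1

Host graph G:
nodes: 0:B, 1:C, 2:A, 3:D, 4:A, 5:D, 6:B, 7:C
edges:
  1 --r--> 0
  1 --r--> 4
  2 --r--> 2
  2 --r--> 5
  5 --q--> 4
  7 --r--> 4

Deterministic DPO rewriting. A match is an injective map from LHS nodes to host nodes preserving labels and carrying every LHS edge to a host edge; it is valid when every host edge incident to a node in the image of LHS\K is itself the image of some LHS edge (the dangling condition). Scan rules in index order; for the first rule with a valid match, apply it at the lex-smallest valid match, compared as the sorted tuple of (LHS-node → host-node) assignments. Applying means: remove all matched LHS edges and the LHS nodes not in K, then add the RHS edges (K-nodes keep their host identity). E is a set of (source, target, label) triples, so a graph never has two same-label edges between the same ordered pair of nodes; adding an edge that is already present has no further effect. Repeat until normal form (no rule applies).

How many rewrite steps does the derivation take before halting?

Answer: 2

Derivation:
initial: |V|=8 |E|=6  E = 1-r->0 1-r->4 2-r->2 2-r->5 5-q->4 7-r->4
step 1: apply R1 at {0↦7, 1↦4, 2↦1, 3↦2}  → |V|=7 |E|=3  E = 1-r->0 2-r->5 5-q->4
step 2: apply R0 at {0↦4, 1↦2, 2↦5, 3↦6}  → |V|=4 |E|=1  E = 1-r->0
halt: no rule applies after step 2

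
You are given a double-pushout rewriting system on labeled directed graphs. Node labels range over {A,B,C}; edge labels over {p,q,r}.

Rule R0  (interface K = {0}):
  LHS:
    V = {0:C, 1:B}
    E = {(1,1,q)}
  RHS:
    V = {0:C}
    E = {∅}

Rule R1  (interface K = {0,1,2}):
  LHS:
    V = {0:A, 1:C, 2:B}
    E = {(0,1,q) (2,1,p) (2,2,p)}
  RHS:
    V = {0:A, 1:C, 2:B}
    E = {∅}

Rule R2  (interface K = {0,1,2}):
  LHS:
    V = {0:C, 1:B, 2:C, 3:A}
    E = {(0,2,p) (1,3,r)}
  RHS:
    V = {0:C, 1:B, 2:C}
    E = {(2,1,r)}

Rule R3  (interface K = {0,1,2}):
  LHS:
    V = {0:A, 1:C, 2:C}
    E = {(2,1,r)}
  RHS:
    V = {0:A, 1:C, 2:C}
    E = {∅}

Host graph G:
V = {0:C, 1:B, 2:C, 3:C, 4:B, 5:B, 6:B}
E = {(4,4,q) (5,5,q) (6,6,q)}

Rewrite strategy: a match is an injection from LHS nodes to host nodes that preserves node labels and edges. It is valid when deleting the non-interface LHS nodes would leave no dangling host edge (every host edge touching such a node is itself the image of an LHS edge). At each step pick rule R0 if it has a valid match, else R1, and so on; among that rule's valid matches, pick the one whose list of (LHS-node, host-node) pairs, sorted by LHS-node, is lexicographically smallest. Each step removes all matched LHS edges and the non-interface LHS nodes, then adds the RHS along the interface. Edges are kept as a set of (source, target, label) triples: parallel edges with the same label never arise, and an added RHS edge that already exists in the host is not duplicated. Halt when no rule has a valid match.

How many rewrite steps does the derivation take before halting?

Answer: 3

Derivation:
[0] host  ⇒  7 nodes, 3 edges  {4-q->4 5-q->5 6-q->6}
[1] R0 @ {0↦0, 1↦4}  ⇒  6 nodes, 2 edges  {5-q->5 6-q->6}
[2] R0 @ {0↦0, 1↦5}  ⇒  5 nodes, 1 edges  {6-q->6}
[3] R0 @ {0↦0, 1↦6}  ⇒  4 nodes, 0 edges  {∅}
halt: no rule applies after step 3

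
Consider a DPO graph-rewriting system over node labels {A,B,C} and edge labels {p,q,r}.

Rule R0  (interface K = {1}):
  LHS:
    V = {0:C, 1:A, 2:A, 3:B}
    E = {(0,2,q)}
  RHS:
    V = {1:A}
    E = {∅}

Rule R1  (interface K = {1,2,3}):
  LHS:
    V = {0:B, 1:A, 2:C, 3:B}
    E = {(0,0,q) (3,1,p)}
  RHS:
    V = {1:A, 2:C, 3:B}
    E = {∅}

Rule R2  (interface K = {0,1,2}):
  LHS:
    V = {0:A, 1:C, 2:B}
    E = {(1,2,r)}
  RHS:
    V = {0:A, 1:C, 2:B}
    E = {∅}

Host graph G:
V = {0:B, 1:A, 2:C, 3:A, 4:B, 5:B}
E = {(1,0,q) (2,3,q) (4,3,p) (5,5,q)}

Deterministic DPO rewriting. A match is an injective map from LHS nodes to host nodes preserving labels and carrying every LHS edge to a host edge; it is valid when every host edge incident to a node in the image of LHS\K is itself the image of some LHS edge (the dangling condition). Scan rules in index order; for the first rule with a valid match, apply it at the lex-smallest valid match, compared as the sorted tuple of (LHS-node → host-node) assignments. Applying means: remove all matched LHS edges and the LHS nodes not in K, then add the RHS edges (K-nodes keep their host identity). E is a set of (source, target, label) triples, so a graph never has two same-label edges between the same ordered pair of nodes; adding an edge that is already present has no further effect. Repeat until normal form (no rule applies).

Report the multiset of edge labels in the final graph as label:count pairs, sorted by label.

start.  V:6 E:4  edges: 1-q->0 2-q->3 4-p->3 5-q->5
1. fire R1 via {0↦5, 1↦3, 2↦2, 3↦4}  →  V:5 E:2  edges: 1-q->0 2-q->3
2. fire R0 via {0↦2, 1↦1, 2↦3, 3↦4}  →  V:2 E:1  edges: 1-q->0
final graph: no rule applies after step 2
NF edges: [(1, 0, 'q')]

Answer: q:1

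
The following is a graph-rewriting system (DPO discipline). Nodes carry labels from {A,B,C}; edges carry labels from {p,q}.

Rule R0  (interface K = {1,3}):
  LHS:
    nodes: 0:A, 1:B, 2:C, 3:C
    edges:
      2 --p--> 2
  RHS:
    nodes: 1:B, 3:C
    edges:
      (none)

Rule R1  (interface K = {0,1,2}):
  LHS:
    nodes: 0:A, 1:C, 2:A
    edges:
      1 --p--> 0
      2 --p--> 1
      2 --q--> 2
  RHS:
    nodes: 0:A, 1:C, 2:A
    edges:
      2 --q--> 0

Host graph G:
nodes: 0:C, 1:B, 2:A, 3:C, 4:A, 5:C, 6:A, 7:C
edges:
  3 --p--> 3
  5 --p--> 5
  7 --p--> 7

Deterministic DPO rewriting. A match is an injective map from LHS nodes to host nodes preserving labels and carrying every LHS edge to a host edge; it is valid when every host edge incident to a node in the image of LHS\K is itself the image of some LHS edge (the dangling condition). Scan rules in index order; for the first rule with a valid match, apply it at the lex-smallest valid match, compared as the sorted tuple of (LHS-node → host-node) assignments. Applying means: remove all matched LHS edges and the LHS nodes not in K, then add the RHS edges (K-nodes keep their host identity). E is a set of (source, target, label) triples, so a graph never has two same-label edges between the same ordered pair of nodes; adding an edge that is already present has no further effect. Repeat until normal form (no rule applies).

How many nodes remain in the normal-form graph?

Answer: 2

Rewrite trace:
initial: |V|=8 |E|=3  E = 3-p->3 5-p->5 7-p->7
step 1: apply R0 at {0↦2, 1↦1, 2↦3, 3↦0}  → |V|=6 |E|=2  E = 5-p->5 7-p->7
step 2: apply R0 at {0↦4, 1↦1, 2↦5, 3↦0}  → |V|=4 |E|=1  E = 7-p->7
step 3: apply R0 at {0↦6, 1↦1, 2↦7, 3↦0}  → |V|=2 |E|=0  E = ∅
halt: no rule applies after step 3
NF nodes: {0:C, 1:B}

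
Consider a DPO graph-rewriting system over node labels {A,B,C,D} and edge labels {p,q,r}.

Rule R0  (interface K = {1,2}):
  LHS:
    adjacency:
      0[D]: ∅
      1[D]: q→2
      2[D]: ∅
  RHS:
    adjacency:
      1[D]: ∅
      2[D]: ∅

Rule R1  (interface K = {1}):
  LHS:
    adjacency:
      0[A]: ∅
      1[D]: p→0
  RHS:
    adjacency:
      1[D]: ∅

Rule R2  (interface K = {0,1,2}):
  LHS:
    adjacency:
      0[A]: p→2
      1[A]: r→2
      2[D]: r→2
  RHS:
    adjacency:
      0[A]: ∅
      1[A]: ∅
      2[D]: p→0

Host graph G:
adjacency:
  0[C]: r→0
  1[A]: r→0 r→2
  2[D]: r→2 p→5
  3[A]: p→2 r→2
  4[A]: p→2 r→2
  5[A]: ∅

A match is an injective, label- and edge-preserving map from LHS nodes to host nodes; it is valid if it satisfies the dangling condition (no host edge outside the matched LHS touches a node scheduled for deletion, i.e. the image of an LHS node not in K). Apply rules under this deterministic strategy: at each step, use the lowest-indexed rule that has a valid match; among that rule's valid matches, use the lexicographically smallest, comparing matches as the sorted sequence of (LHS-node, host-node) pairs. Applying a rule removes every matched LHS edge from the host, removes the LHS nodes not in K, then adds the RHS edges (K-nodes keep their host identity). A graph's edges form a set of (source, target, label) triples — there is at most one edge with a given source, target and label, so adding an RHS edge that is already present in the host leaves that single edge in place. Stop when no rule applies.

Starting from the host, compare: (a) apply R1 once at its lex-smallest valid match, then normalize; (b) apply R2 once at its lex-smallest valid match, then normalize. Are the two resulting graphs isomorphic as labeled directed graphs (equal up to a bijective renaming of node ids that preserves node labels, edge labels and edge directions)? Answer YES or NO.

Answer: YES

Rewrite trace:
branch R1-first: apply at {0↦5, 1↦2} → |E|=8, then 1 more step(s) → NF |V|=5 |E|=6 V={0:C, 1:A, 2:D, 3:A, 4:A} E=0-r->0 1-r->0 2-p->3 3-r->2 4-p->2 4-r->2
branch R2-first: apply at {0↦3, 1↦1, 2↦2} → |E|=7, then 1 more step(s) → NF |V|=5 |E|=6 V={0:C, 1:A, 2:D, 3:A, 4:A} E=0-r->0 1-r->0 2-p->3 3-r->2 4-p->2 4-r->2
graphs isomorphic (equal up to label-preserving node renaming)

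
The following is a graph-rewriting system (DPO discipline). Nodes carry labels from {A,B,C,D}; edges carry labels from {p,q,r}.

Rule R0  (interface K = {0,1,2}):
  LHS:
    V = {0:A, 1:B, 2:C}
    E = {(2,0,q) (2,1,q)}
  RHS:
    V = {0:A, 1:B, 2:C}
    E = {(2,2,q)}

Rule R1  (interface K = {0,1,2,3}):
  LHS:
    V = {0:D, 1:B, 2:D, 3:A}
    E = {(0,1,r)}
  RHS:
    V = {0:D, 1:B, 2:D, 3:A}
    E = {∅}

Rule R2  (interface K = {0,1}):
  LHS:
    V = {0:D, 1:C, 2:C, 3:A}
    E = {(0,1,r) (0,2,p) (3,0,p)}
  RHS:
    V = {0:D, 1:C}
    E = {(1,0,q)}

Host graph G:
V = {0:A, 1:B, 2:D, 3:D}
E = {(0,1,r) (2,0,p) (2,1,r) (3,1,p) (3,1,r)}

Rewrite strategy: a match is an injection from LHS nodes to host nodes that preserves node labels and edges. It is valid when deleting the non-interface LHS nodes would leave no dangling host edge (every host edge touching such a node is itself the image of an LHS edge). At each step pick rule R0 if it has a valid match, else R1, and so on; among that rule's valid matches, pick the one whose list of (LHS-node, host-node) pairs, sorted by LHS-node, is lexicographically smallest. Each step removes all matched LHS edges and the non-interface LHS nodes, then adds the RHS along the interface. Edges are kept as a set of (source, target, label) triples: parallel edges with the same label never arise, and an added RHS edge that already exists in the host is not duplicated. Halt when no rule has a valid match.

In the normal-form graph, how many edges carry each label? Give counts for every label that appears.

Answer: p:2 r:1

Derivation:
start.  V:4 E:5  edges: 0-r->1 2-p->0 2-r->1 3-p->1 3-r->1
1. fire R1 via {0↦2, 1↦1, 2↦3, 3↦0}  →  V:4 E:4  edges: 0-r->1 2-p->0 3-p->1 3-r->1
2. fire R1 via {0↦3, 1↦1, 2↦2, 3↦0}  →  V:4 E:3  edges: 0-r->1 2-p->0 3-p->1
normal form: no rule applies after step 2
NF edges: [(0, 1, 'r'), (2, 0, 'p'), (3, 1, 'p')]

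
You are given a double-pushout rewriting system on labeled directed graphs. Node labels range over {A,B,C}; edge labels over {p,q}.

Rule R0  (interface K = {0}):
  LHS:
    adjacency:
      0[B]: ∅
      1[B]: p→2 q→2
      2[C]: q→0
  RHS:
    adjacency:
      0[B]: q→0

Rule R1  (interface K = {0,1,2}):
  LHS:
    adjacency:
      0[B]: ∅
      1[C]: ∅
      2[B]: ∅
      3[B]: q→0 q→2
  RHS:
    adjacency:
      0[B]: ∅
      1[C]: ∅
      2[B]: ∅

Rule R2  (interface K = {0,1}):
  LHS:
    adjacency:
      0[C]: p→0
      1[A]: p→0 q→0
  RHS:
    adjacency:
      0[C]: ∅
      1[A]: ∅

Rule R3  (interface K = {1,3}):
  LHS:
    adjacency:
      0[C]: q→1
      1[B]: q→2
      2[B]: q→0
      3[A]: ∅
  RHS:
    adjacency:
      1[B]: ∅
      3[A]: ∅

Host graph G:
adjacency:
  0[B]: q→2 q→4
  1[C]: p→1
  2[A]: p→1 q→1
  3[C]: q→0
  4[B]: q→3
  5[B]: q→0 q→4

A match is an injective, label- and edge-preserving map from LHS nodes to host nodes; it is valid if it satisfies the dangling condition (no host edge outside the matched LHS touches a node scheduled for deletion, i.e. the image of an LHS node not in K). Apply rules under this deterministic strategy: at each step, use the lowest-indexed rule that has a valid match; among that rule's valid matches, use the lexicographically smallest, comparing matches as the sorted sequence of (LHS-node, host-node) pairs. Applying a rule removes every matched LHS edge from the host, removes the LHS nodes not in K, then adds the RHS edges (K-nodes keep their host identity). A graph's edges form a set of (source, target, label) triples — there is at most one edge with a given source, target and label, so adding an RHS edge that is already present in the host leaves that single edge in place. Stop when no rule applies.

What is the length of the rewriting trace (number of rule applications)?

Answer: 3

Steps:
start.  V:6 E:9  edges: 0-q->2 0-q->4 1-p->1 2-p->1 2-q->1 3-q->0 4-q->3 5-q->0 5-q->4
1. fire R1 via {0↦0, 1↦1, 2↦4, 3↦5}  →  V:5 E:7  edges: 0-q->2 0-q->4 1-p->1 2-p->1 2-q->1 3-q->0 4-q->3
2. fire R2 via {0↦1, 1↦2}  →  V:5 E:4  edges: 0-q->2 0-q->4 3-q->0 4-q->3
3. fire R3 via {0↦3, 1↦0, 2↦4, 3↦2}  →  V:3 E:1  edges: 0-q->2
halt: no rule applies after step 3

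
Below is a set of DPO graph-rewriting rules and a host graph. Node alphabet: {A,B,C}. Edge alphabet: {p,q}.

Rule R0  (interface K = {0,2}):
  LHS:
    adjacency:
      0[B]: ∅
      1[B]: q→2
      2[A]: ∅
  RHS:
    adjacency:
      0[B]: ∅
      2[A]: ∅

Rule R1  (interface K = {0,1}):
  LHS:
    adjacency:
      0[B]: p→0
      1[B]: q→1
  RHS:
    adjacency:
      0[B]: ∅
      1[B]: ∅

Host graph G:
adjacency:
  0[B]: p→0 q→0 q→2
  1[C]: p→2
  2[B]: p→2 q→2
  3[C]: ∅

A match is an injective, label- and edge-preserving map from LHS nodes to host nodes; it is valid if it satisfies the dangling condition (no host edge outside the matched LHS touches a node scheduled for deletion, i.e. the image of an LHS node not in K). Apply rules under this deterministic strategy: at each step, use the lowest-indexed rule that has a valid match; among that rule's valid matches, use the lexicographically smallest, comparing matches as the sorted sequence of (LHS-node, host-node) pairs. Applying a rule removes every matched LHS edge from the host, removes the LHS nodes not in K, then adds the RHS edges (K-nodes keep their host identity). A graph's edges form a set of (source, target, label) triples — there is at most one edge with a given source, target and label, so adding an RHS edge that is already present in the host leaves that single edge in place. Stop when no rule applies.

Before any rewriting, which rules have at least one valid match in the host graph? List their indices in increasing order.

R0: no valid match — LHS pattern not found
R1: 2 valid matches — {0↦0, 1↦2}, {0↦2, 1↦0}

Answer: [R1]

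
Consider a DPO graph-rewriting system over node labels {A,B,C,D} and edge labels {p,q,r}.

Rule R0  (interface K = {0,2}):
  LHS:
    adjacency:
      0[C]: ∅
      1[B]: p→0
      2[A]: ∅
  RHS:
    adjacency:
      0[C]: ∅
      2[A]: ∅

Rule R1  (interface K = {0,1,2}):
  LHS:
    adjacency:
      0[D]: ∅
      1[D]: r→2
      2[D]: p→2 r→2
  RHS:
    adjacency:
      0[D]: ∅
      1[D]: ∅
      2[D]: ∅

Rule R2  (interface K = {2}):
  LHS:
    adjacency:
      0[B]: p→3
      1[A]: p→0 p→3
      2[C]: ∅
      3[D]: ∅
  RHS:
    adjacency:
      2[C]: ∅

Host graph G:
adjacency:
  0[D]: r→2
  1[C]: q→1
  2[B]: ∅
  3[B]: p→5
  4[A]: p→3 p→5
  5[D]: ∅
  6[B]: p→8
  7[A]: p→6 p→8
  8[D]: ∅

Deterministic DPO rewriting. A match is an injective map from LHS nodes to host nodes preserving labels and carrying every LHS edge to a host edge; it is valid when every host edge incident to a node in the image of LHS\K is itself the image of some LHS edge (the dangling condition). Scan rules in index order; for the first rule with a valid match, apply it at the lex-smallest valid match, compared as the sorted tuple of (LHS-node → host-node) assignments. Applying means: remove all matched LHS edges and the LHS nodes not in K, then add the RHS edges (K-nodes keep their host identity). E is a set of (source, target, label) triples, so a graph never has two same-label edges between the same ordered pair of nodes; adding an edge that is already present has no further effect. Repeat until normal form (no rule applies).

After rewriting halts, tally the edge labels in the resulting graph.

Answer: q:1 r:1

Rewrite trace:
initial: |V|=9 |E|=8  E = 0-r->2 1-q->1 3-p->5 4-p->3 4-p->5 6-p->8 7-p->6 7-p->8
step 1: apply R2 at {0↦3, 1↦4, 2↦1, 3↦5}  → |V|=6 |E|=5  E = 0-r->2 1-q->1 6-p->8 7-p->6 7-p->8
step 2: apply R2 at {0↦6, 1↦7, 2↦1, 3↦8}  → |V|=3 |E|=2  E = 0-r->2 1-q->1
final graph: no rule applies after step 2
NF edges: [(0, 2, 'r'), (1, 1, 'q')]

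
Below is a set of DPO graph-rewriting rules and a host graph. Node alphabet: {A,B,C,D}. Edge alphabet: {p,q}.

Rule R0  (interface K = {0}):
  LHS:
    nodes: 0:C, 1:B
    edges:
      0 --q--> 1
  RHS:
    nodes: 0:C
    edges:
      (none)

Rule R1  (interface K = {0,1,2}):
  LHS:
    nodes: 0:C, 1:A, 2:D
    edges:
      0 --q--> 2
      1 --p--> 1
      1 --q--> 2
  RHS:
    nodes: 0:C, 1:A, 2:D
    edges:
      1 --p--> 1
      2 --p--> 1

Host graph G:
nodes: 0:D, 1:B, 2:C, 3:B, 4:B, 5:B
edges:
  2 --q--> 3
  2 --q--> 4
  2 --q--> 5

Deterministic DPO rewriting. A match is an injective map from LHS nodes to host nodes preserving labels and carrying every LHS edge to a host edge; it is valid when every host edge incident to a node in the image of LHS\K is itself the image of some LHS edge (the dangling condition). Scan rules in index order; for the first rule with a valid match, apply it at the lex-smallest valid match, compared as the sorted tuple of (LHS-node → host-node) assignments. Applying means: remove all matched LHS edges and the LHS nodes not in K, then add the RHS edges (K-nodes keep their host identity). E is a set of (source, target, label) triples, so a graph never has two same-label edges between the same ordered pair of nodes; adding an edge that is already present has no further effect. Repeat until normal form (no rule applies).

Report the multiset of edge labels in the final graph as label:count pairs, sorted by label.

Answer: (no edges)

Derivation:
initial: |V|=6 |E|=3  E = 2-q->3 2-q->4 2-q->5
step 1: apply R0 at {0↦2, 1↦3}  → |V|=5 |E|=2  E = 2-q->4 2-q->5
step 2: apply R0 at {0↦2, 1↦4}  → |V|=4 |E|=1  E = 2-q->5
step 3: apply R0 at {0↦2, 1↦5}  → |V|=3 |E|=0  E = ∅
final graph: no rule applies after step 3
NF edges: []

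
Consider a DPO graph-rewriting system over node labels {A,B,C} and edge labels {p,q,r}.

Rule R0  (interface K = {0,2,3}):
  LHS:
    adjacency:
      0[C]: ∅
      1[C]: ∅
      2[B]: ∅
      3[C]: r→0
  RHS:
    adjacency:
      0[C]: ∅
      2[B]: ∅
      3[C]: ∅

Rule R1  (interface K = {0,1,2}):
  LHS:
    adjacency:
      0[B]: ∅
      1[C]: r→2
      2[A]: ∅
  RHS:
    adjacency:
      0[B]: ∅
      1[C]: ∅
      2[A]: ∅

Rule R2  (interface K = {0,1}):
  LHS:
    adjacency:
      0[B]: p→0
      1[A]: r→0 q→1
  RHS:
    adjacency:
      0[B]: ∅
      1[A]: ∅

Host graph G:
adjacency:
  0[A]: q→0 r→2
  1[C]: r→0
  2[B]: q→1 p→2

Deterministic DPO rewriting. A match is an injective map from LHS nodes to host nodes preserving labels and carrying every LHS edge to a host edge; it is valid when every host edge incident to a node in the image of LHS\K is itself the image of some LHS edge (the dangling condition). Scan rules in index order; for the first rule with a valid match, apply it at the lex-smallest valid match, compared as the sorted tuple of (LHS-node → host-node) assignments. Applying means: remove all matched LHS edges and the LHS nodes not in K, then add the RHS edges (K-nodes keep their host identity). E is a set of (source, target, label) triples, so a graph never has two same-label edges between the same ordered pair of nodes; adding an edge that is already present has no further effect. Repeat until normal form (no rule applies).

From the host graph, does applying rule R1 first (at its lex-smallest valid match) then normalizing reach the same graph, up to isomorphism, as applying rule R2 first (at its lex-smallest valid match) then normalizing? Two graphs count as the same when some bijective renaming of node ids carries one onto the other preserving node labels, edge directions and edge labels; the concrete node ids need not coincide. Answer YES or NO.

Answer: YES

Derivation:
branch R1-first: apply at {0↦2, 1↦1, 2↦0} → |E|=4, then 1 more step(s) → NF |V|=3 |E|=1 V={0:A, 1:C, 2:B} E=2-q->1
branch R2-first: apply at {0↦2, 1↦0} → |E|=2, then 1 more step(s) → NF |V|=3 |E|=1 V={0:A, 1:C, 2:B} E=2-q->1
graphs isomorphic (equal up to label-preserving node renaming)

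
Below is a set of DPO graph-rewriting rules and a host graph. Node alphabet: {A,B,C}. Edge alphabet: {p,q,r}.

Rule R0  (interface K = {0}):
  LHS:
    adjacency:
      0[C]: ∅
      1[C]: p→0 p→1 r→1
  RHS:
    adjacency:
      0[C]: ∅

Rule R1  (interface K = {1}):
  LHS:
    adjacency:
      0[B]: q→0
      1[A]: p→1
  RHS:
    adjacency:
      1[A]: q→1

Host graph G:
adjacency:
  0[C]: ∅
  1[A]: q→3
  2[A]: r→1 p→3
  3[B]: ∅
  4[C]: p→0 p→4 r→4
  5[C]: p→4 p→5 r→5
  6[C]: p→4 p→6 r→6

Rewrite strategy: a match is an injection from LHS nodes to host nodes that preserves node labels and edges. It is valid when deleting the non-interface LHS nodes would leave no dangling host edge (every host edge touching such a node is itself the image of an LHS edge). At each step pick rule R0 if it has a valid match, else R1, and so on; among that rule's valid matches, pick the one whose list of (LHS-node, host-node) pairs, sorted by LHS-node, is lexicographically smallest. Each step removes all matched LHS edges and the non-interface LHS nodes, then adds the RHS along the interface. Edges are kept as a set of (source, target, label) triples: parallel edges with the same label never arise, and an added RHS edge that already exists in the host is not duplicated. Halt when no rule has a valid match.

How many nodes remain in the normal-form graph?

Answer: 4

Rewrite trace:
initial: |V|=7 |E|=12  E = 1-q->3 2-r->1 2-p->3 4-p->0 4-p->4 4-r->4 5-p->4 5-p->5 5-r->5 6-p->4 6-p->6 6-r->6
step 1: apply R0 at {0↦4, 1↦5}  → |V|=6 |E|=9  E = 1-q->3 2-r->1 2-p->3 4-p->0 4-p->4 4-r->4 6-p->4 6-p->6 6-r->6
step 2: apply R0 at {0↦4, 1↦6}  → |V|=5 |E|=6  E = 1-q->3 2-r->1 2-p->3 4-p->0 4-p->4 4-r->4
step 3: apply R0 at {0↦0, 1↦4}  → |V|=4 |E|=3  E = 1-q->3 2-r->1 2-p->3
final graph: no rule applies after step 3
NF nodes: {0:C, 1:A, 2:A, 3:B}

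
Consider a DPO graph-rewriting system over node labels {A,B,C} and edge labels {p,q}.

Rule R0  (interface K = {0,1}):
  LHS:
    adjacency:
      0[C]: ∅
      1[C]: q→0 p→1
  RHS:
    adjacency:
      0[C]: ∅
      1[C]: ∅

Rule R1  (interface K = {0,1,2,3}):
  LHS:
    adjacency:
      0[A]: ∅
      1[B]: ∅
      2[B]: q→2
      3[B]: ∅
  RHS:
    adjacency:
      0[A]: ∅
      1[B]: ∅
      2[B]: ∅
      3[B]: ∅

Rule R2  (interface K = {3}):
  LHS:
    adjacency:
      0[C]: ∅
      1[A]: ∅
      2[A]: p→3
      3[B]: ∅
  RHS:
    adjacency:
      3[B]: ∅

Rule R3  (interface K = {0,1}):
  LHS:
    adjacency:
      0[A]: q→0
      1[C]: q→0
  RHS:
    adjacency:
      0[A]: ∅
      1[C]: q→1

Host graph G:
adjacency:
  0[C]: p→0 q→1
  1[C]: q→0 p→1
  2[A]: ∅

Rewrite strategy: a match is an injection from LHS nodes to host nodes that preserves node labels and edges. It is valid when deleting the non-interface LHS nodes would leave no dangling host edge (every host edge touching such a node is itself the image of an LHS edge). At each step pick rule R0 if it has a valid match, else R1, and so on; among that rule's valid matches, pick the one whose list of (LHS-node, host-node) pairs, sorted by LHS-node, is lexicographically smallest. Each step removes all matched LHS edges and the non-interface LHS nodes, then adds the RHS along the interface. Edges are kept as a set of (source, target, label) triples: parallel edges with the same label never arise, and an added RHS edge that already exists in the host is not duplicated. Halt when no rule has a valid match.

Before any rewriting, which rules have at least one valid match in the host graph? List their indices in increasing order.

R0: 2 valid matches — {0↦0, 1↦1}, {0↦1, 1↦0}
R1: no valid match — LHS pattern not found
R2: no valid match — LHS pattern not found
R3: no valid match — LHS pattern not found

Answer: [R0]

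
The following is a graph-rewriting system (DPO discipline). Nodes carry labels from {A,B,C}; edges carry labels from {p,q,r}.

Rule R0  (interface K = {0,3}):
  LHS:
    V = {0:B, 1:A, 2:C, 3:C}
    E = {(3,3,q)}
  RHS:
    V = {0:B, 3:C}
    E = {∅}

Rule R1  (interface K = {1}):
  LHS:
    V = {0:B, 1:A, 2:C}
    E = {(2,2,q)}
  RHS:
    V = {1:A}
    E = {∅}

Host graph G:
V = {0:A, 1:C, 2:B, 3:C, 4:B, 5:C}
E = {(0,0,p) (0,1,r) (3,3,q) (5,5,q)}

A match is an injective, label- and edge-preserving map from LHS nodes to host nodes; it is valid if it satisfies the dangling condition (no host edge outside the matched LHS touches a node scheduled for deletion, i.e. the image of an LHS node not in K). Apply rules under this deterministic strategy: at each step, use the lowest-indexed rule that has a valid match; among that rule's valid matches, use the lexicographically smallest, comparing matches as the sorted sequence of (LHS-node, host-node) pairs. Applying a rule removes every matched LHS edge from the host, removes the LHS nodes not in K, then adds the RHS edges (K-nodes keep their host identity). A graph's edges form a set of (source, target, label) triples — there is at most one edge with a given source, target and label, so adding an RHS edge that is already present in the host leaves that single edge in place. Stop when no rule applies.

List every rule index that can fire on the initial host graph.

R0: no valid match — 8 raw matches, all fail dangling condition
R1: 4 valid matches — {0↦2, 1↦0, 2↦3}, {0↦2, 1↦0, 2↦5}, {0↦4, 1↦0, 2↦3} (+1 more)

Answer: [R1]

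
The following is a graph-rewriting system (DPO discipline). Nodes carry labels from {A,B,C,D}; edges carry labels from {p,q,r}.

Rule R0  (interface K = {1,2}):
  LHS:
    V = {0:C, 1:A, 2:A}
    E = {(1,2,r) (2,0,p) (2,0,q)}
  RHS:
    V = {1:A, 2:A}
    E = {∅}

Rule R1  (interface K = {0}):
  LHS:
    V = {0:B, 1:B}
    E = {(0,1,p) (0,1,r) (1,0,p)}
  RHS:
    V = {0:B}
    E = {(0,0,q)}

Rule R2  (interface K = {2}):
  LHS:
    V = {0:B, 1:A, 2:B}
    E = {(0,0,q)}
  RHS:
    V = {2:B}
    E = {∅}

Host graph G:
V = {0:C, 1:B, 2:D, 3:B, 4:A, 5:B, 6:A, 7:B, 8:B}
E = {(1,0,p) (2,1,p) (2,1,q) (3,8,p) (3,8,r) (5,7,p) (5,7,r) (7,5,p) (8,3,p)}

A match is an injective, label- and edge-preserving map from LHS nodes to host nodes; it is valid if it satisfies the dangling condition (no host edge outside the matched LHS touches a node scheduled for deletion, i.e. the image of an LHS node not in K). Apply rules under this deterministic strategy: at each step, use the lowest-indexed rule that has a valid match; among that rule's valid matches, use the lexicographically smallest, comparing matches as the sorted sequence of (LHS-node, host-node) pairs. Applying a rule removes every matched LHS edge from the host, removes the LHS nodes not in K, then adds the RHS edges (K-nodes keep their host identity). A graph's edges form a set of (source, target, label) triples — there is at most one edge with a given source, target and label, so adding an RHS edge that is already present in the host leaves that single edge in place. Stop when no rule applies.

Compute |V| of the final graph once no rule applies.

[0] host  ⇒  9 nodes, 9 edges  {1-p->0 2-p->1 2-q->1 3-p->8 3-r->8 5-p->7 5-r->7 7-p->5 8-p->3}
[1] R1 @ {0↦3, 1↦8}  ⇒  8 nodes, 7 edges  {1-p->0 2-p->1 2-q->1 3-q->3 5-p->7 5-r->7 7-p->5}
[2] R1 @ {0↦5, 1↦7}  ⇒  7 nodes, 5 edges  {1-p->0 2-p->1 2-q->1 3-q->3 5-q->5}
[3] R2 @ {0↦3, 1↦4, 2↦1}  ⇒  5 nodes, 4 edges  {1-p->0 2-p->1 2-q->1 5-q->5}
[4] R2 @ {0↦5, 1↦6, 2↦1}  ⇒  3 nodes, 3 edges  {1-p->0 2-p->1 2-q->1}
final graph: no rule applies after step 4
NF nodes: {0:C, 1:B, 2:D}

Answer: 3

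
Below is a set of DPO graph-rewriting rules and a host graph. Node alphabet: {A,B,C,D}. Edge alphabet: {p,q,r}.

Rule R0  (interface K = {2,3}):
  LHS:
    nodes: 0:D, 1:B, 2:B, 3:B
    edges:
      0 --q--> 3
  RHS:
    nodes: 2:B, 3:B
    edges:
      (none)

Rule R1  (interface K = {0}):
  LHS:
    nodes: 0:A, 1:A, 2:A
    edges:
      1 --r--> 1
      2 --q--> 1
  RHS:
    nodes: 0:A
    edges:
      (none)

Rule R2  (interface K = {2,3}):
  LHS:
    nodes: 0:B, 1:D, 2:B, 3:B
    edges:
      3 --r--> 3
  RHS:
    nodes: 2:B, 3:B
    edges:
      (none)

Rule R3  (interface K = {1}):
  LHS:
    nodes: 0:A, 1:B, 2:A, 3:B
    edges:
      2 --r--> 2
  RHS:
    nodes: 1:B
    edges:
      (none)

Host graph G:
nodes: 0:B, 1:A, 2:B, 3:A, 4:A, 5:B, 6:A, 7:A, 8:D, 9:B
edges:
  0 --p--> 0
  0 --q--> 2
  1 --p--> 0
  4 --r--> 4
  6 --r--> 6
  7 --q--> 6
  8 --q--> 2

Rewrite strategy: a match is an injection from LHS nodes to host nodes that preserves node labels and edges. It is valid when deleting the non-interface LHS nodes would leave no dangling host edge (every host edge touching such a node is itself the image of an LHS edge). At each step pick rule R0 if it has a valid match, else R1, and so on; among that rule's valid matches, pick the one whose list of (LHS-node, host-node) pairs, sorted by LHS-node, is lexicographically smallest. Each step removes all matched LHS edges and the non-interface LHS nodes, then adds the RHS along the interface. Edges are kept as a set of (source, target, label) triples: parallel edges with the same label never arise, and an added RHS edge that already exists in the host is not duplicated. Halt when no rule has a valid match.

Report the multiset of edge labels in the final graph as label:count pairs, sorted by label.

Answer: p:2 q:1

Derivation:
[0] host  ⇒  10 nodes, 7 edges  {0-p->0 0-q->2 1-p->0 4-r->4 6-r->6 7-q->6 8-q->2}
[1] R0 @ {0↦8, 1↦5, 2↦0, 3↦2}  ⇒  8 nodes, 6 edges  {0-p->0 0-q->2 1-p->0 4-r->4 6-r->6 7-q->6}
[2] R1 @ {0↦1, 1↦6, 2↦7}  ⇒  6 nodes, 4 edges  {0-p->0 0-q->2 1-p->0 4-r->4}
[3] R3 @ {0↦3, 1↦0, 2↦4, 3↦9}  ⇒  3 nodes, 3 edges  {0-p->0 0-q->2 1-p->0}
halt: no rule applies after step 3
NF edges: [(0, 0, 'p'), (0, 2, 'q'), (1, 0, 'p')]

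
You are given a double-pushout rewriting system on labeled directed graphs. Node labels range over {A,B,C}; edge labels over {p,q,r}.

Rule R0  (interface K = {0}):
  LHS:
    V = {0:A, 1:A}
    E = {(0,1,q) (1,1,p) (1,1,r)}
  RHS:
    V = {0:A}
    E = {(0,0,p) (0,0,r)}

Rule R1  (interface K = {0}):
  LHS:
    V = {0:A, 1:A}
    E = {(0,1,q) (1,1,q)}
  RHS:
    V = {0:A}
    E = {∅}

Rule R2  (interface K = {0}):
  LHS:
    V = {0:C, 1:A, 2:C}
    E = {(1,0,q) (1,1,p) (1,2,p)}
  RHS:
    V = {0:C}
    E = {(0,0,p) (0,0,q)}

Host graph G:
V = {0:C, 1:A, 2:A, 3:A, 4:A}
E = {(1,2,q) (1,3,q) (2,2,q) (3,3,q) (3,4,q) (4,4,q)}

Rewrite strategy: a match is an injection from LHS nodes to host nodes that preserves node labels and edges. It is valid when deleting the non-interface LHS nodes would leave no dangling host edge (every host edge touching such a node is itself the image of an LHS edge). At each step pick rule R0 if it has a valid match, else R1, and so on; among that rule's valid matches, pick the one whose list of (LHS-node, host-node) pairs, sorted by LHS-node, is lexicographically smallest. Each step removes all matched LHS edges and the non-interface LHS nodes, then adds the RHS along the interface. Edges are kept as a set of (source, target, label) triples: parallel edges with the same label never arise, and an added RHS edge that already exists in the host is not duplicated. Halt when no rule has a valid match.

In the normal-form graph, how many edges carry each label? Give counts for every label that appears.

Answer: (no edges)

Steps:
initial: |V|=5 |E|=6  E = 1-q->2 1-q->3 2-q->2 3-q->3 3-q->4 4-q->4
step 1: apply R1 at {0↦1, 1↦2}  → |V|=4 |E|=4  E = 1-q->3 3-q->3 3-q->4 4-q->4
step 2: apply R1 at {0↦3, 1↦4}  → |V|=3 |E|=2  E = 1-q->3 3-q->3
step 3: apply R1 at {0↦1, 1↦3}  → |V|=2 |E|=0  E = ∅
final graph: no rule applies after step 3
NF edges: []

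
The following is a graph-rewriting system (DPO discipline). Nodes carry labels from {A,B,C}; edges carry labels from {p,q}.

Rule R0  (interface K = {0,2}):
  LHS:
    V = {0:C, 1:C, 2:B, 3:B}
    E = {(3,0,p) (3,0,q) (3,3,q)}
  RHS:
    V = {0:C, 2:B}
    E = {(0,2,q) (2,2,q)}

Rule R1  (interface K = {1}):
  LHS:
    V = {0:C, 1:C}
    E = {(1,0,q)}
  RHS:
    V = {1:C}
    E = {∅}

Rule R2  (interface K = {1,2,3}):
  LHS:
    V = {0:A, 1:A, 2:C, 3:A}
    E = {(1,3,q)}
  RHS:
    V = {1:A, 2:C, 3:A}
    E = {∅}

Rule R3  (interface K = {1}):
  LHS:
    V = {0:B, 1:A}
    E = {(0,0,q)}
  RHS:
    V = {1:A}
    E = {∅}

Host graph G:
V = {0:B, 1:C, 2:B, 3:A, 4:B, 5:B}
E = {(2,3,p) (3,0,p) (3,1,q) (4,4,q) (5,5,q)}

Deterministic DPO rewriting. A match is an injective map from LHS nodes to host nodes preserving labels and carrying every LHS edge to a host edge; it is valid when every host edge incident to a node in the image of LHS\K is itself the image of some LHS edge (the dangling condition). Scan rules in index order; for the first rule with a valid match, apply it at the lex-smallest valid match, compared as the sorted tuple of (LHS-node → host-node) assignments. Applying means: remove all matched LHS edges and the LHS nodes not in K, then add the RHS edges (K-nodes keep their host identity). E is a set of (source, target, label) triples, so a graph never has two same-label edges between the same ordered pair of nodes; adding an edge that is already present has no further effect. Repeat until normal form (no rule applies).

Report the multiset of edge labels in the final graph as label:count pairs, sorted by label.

Answer: p:2 q:1

Rewrite trace:
initial: |V|=6 |E|=5  E = 2-p->3 3-p->0 3-q->1 4-q->4 5-q->5
step 1: apply R3 at {0↦4, 1↦3}  → |V|=5 |E|=4  E = 2-p->3 3-p->0 3-q->1 5-q->5
step 2: apply R3 at {0↦5, 1↦3}  → |V|=4 |E|=3  E = 2-p->3 3-p->0 3-q->1
normal form: no rule applies after step 2
NF edges: [(2, 3, 'p'), (3, 0, 'p'), (3, 1, 'q')]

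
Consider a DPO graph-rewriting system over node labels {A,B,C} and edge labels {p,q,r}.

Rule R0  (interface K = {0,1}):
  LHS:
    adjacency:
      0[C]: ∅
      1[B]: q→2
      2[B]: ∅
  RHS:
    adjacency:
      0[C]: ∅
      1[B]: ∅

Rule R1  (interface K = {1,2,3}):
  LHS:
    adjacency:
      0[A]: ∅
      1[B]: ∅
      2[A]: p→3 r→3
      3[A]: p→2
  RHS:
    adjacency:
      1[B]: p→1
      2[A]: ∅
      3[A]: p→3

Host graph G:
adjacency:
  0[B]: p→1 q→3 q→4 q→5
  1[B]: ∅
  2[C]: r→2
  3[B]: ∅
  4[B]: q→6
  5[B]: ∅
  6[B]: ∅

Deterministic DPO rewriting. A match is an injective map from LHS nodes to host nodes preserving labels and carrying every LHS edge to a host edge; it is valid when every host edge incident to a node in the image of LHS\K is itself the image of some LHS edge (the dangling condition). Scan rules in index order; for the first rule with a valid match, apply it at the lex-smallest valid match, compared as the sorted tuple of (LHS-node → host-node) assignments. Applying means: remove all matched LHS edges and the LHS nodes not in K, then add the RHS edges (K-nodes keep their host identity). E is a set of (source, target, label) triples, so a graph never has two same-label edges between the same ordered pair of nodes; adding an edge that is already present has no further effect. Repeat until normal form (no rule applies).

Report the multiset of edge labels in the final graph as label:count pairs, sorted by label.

initial: |V|=7 |E|=6  E = 0-p->1 0-q->3 0-q->4 0-q->5 2-r->2 4-q->6
step 1: apply R0 at {0↦2, 1↦0, 2↦3}  → |V|=6 |E|=5  E = 0-p->1 0-q->4 0-q->5 2-r->2 4-q->6
step 2: apply R0 at {0↦2, 1↦0, 2↦5}  → |V|=5 |E|=4  E = 0-p->1 0-q->4 2-r->2 4-q->6
step 3: apply R0 at {0↦2, 1↦4, 2↦6}  → |V|=4 |E|=3  E = 0-p->1 0-q->4 2-r->2
step 4: apply R0 at {0↦2, 1↦0, 2↦4}  → |V|=3 |E|=2  E = 0-p->1 2-r->2
final graph: no rule applies after step 4
NF edges: [(0, 1, 'p'), (2, 2, 'r')]

Answer: p:1 r:1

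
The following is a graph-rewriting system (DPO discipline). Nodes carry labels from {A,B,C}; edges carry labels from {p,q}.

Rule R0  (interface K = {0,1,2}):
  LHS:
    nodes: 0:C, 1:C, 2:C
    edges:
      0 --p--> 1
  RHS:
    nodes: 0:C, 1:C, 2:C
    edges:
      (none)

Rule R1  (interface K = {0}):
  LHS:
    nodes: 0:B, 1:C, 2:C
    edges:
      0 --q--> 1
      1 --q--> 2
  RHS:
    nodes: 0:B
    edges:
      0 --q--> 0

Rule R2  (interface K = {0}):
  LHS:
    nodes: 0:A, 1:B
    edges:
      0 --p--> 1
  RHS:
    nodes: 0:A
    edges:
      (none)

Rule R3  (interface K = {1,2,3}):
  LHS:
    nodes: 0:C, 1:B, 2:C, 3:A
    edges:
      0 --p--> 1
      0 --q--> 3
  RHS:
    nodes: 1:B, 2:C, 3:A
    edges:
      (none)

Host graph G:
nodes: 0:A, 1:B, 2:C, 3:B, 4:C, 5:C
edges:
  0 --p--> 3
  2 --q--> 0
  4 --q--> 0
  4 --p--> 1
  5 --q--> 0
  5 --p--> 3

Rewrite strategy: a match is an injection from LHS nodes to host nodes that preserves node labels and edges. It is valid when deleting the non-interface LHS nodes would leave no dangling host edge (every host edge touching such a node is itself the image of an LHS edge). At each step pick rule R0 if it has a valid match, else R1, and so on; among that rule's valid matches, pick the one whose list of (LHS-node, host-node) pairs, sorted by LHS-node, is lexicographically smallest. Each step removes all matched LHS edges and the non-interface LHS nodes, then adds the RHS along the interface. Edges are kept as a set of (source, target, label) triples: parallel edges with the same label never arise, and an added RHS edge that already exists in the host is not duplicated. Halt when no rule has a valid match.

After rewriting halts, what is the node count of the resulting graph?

[0] host  ⇒  6 nodes, 6 edges  {0-p->3 2-q->0 4-q->0 4-p->1 5-q->0 5-p->3}
[1] R3 @ {0↦4, 1↦1, 2↦2, 3↦0}  ⇒  5 nodes, 4 edges  {0-p->3 2-q->0 5-q->0 5-p->3}
[2] R3 @ {0↦5, 1↦3, 2↦2, 3↦0}  ⇒  4 nodes, 2 edges  {0-p->3 2-q->0}
[3] R2 @ {0↦0, 1↦3}  ⇒  3 nodes, 1 edges  {2-q->0}
halt: no rule applies after step 3
NF nodes: {0:A, 1:B, 2:C}

Answer: 3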